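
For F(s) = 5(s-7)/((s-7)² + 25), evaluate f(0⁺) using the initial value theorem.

f(0⁺) = lim_{s→∞} sF(s) = lim_{s→∞} 5s(s-7)/((s-7)² + 25) = 5

Final answer: 5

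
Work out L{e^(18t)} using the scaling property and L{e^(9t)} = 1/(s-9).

Using L{f(at)} = (1/a)F(s/a) with a=2 and f(t) = e^(9t): L{e^(18t)} = (1/2) · 1/((s/2)-9) = (1/2) · 2/(s-18) = 1/(s-18)

Final answer: 1/(s-18)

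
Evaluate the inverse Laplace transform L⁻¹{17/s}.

L⁻¹{c/s} = c, so L⁻¹{17/s} = 17

Final answer: 17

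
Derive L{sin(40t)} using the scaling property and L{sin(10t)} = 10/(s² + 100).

Using L{f(at)} = (1/a)F(s/a) with a=4: L{sin(40t)} = (1/4) · 10/((s/4)² + 100) = (1/4) · 10·16/(s² + 1600) = 40/(s² + 1600)

Final answer: 40/(s² + 1600)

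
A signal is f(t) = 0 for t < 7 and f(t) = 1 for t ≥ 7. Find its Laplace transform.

f(t) = u(t-7). L{u(t-7)} = e^(-7s)/s, so L{f(t)} = e^(-7s)/s

Final answer: e^(-7s)/s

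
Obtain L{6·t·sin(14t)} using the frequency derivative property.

L{sin(14t)} = 14/(s² + 196). By L{t·f(t)} = -F'(s): -d/ds[14/(s² + 196)] = -(14)·(-2s)/(s² + 196)² = 28s/(s² + 196)². Then L{6·t·sin(14t)} = 6·28s/(s² + 196)² = 168s/(s² + 196)²

Final answer: 168s/(s² + 196)²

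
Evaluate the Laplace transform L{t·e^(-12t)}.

L{t^n·e^(at)} = n!/(s-a)^(n+1), so L{t·e^(-12t)} = 1/(s+12)^2

Final answer: 1/(s+12)^2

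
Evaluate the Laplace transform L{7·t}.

L{t^n} = n!/s^(n+1), so L{t} = 1/s^2. Then L{7·t} = 7·1/s^2 = 7/s^2

Final answer: 7/s^2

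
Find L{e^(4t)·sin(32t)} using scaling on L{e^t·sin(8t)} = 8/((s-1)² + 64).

Scaling with a=4: L{e^(4t)·sin(32t)} = (1/4) · 8/((s/4-1)² + 64). Simplifying: 32/((s-4)² + 1024)

Final answer: 32/((s-4)² + 1024)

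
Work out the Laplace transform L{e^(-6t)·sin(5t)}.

L{e^(at)·sin(ωt)} = ω/((s-a)² + ω²), so L{e^(-6t)·sin(5t)} = 5/((s+6)² + 25)

Final answer: 5/((s+6)² + 25)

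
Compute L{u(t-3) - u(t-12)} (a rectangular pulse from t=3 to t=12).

L{u(t-a)} = e^(-as)/s. L{u(t-3) - u(t-12)} = (e^(-3s) - e^(-12s))/s

Final answer: (e^(-3s) - e^(-12s))/s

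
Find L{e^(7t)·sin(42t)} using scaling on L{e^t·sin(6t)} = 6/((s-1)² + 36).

Scaling with a=7: L{e^(7t)·sin(42t)} = (1/7) · 6/((s/7-1)² + 36). Simplifying: 42/((s-7)² + 1764)

Final answer: 42/((s-7)² + 1764)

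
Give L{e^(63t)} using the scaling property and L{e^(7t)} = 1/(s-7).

Using L{f(at)} = (1/a)F(s/a) with a=9 and f(t) = e^(7t): L{e^(63t)} = (1/9) · 1/((s/9)-7) = (1/9) · 9/(s-63) = 1/(s-63)

Final answer: 1/(s-63)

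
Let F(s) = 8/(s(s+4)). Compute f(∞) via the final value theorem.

f(∞) = lim_{s→0} s·8/(s(s+4)) = lim_{s→0} 8/(s+4) = 8/4 = 2

Final answer: 2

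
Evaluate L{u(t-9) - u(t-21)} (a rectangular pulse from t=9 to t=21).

L{u(t-a)} = e^(-as)/s. L{u(t-9) - u(t-21)} = (e^(-9s) - e^(-21s))/s

Final answer: (e^(-9s) - e^(-21s))/s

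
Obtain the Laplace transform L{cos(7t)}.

L{cos(ωt)} = s/(s² + ω²), so L{cos(7t)} = s/(s² + 49)

Final answer: s/(s² + 49)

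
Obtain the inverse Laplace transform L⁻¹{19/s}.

L⁻¹{c/s} = c, so L⁻¹{19/s} = 19

Final answer: 19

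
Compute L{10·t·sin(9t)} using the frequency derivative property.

L{sin(9t)} = 9/(s² + 81). By L{t·f(t)} = -F'(s): -d/ds[9/(s² + 81)] = -(9)·(-2s)/(s² + 81)² = 18s/(s² + 81)². Then L{10·t·sin(9t)} = 10·18s/(s² + 81)² = 180s/(s² + 81)²

Final answer: 180s/(s² + 81)²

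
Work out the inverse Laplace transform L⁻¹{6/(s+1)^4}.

L⁻¹{n!/(s-a)^(n+1)} = t^n·e^(at), so L⁻¹{6/(s+1)^4} = t^3·e^(-t)

Final answer: t^3·e^(-t)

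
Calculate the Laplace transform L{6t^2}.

L{6t^2} = 6 · L{t^2} = 6 · 2/s^3 = 12/s^3

Final answer: 12/s^3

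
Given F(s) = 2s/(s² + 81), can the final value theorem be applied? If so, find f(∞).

The final value theorem requires all poles of sF(s) in the left half-plane. sF(s) = 2s²/(s² + 81) has poles at s = ±9i (imaginary axis). Theorem does NOT apply (oscillatory system).

Final answer: Not applicable (oscillatory)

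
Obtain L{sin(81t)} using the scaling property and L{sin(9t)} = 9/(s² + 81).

Using L{f(at)} = (1/a)F(s/a) with a=9: L{sin(81t)} = (1/9) · 9/((s/9)² + 81) = (1/9) · 9·81/(s² + 6561) = 81/(s² + 6561)

Final answer: 81/(s² + 6561)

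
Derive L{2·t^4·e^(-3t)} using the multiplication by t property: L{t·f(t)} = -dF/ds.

Using L{t^n·e^(at)} = n!/(s-a)^(n+1), L{t^4·e^(-3t)} = 24/(s+3)^5, so L{2·t^4·e^(-3t)} = 2·24/(s+3)^5 = 48/(s+3)^5

Final answer: 48/(s+3)^5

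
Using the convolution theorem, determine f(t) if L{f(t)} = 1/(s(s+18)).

1/(s(s+18)) = (1/s)·(1/(s+18)) = L{1}·L{e^(-18t)}. By convolution, f(t) = 1*e^(-18t) = ∫₀ᵗ 1·e^(-18τ) dτ = (1 - e^(-18t))/18

Final answer: (1 - e^(-18t))/18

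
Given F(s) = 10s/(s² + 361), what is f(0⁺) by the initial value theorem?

f(0⁺) = lim_{s→∞} s·10s/(s² + 361) = lim_{s→∞} 10s²/(s² + 361) = 10

Final answer: 10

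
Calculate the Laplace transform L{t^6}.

L{t^n} = n!/s^(n+1), so L{t^6} = 720/s^7

Final answer: 720/s^7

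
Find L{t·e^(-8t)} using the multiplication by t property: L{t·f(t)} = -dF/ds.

Using L{t^n·e^(at)} = n!/(s-a)^(n+1), L{t·e^(-8t)} = 1/(s+8)^2

Final answer: 1/(s+8)^2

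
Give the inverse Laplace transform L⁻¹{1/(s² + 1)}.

L⁻¹{1/(s² + 1)} = sin(t)

Final answer: sin(t)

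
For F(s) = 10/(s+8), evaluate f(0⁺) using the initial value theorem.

f(0⁺) = lim_{s→∞} s·10/(s+8) = lim_{s→∞} 10s/(s+8) = 10

Final answer: 10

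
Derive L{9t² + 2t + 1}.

L{9t² + 2t + 1} = 9·2/s³ + 2/s² + 1/s = 18/s³ + 2/s² + 1/s

Final answer: 18/s³ + 2/s² + 1/s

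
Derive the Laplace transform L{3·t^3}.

L{t^n} = n!/s^(n+1), so L{t^3} = 6/s^4. Then L{3·t^3} = 3·6/s^4 = 18/s^4

Final answer: 18/s^4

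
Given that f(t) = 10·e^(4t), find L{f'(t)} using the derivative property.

f(0) = 10, F(s) = 10/(s-4). L{f'(t)} = s·F(s) - f(0) = 10s/(s-4) - 10 = (10s - 10(s-4))/(s-4) = 40/(s-4)

Final answer: 40/(s-4)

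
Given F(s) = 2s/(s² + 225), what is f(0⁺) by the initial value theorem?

f(0⁺) = lim_{s→∞} s·2s/(s² + 225) = lim_{s→∞} 2s²/(s² + 225) = 2

Final answer: 2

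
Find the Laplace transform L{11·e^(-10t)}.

L{e^(at)} = 1/(s-a), so L{e^(-10t)} = 1/(s+10). Then L{11·e^(-10t)} = 11/(s+10)

Final answer: 11/(s+10)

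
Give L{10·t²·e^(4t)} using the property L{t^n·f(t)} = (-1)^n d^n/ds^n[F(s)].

L{e^(4t)} = 1/(s-4). d/ds[1/(s-4)] = -1/(s-4)². d²/ds²[1/(s-4)] = 2/(s-4)³. So L{t²·e^(4t)} = (-1)² · 2/(s-4)³ = 2/(s-4)³. Then L{10·t²·e^(4t)} = 10·2/(s-4)³ = 20/(s-4)³

Final answer: 20/(s-4)³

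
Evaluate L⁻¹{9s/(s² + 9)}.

This is the form c·s/(s² + a²) with a = 3, c = 9. L⁻¹ = 9·cos(3t)

Final answer: 9·cos(3t)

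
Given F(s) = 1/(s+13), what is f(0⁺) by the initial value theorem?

f(0⁺) = lim_{s→∞} s·1/(s+13) = lim_{s→∞} s/(s+13) = 1

Final answer: 1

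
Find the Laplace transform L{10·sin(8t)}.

L{sin(ωt)} = ω/(s² + ω²), so L{sin(8t)} = 8/(s² + 64). Then L{10·sin(8t)} = 10·8/(s² + 64) = 80/(s² + 64)

Final answer: 80/(s² + 64)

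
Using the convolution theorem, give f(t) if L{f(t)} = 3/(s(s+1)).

3/(s(s+1)) = (3/s)·(1/(s+1)) = L{3}·L{e^(-t)}. By convolution, f(t) = 3*e^(-t) = ∫₀ᵗ 3·e^(-τ) dτ = 3·(1 - e^(-t))/1

Final answer: 3·(1 - e^(-t))/1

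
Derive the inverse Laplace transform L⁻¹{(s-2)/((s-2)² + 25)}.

Using frequency shift, L⁻¹{(s-2)/((s-2)² + 25)} = e^(2t)·cos(5t)

Final answer: e^(2t)·cos(5t)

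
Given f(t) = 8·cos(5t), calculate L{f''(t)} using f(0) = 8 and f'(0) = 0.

F(s) = 8s/(s² + 25). L{f''(t)} = s²F(s) - sf(0) - f'(0) = 8s³/(s² + 25) - 8s = (8s³ - 8s(s² + 25))/(s² + 25) = -200s/(s² + 25)

Final answer: -200s/(s² + 25)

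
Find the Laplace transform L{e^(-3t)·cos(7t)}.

L{e^(at)·cos(ωt)} = (s-a)/((s-a)² + ω²), so L{e^(-3t)·cos(7t)} = (s+3)/((s+3)² + 49)

Final answer: (s+3)/((s+3)² + 49)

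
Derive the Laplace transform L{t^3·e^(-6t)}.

L{t^n·e^(at)} = n!/(s-a)^(n+1), so L{t^3·e^(-6t)} = 6/(s+6)^4

Final answer: 6/(s+6)^4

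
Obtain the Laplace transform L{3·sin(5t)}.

L{sin(ωt)} = ω/(s² + ω²), so L{sin(5t)} = 5/(s² + 25). Then L{3·sin(5t)} = 3·5/(s² + 25) = 15/(s² + 25)

Final answer: 15/(s² + 25)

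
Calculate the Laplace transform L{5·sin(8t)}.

L{sin(ωt)} = ω/(s² + ω²), so L{sin(8t)} = 8/(s² + 64). Then L{5·sin(8t)} = 5·8/(s² + 64) = 40/(s² + 64)

Final answer: 40/(s² + 64)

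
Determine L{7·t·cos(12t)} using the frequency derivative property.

L{cos(12t)} = s/(s² + 144). Derivative: d/ds[s/(s² + 144)] = [(s² + 144) - s·2s]/(s² + 144)² = (144 - s²)/(s² + 144)². So L{t·cos(12t)} = -F'(s) = (s² - 144)/(s² + 144)². Then L{7·t·cos(12t)} = 7·(s² - 144)/(s² + 144)²

Final answer: 7·(s² - 144)/(s² + 144)²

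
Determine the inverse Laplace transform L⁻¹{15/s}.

L⁻¹{c/s} = c, so L⁻¹{15/s} = 15

Final answer: 15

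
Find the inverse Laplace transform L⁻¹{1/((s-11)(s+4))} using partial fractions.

Decompose: A/(s-11) + B/(s+4). A = 1/15, B = -1/15. f(t) = (e^(11t) - e^(-4t))/15

Final answer: (e^(11t) - e^(-4t))/15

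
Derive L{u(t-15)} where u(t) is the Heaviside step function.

L{u(t-a)} = e^(-as)/s. Here a=15, so L{u(t-15)} = e^(-15s)/s

Final answer: e^(-15s)/s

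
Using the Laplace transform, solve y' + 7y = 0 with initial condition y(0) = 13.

L{y'} + 7L{y} = 0. sY - 13 + 7Y = 0. Y(s+7) = 13. Y = 13/(s+7)

Final answer: y(t) = 13e^(-7t)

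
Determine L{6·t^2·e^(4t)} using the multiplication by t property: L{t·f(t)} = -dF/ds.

Using L{t^n·e^(at)} = n!/(s-a)^(n+1), L{t^2·e^(4t)} = 2/(s-4)^3, so L{6·t^2·e^(4t)} = 6·2/(s-4)^3 = 12/(s-4)^3

Final answer: 12/(s-4)^3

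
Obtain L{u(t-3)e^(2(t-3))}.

u(t-a)f(t-a) with f(t)=e^(2t). L{e^(2t)} = 1/(s-2). By time shift: e^(-3s)/(s-2)

Final answer: e^(-3s)/(s-2)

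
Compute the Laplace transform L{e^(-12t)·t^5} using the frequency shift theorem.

L{e^(at)·t^n} = n!/(s-a)^(n+1), so L{e^(-12t)·t^5} = 120/(s+12)^6

Final answer: 120/(s+12)^6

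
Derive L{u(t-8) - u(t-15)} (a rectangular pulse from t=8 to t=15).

L{u(t-a)} = e^(-as)/s. L{u(t-8) - u(t-15)} = (e^(-8s) - e^(-15s))/s

Final answer: (e^(-8s) - e^(-15s))/s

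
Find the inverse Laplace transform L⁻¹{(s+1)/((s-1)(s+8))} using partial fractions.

Using partial fractions, f(t) = (2e^t + 7e^(-8t))/9

Final answer: (2e^t + 7e^(-8t))/9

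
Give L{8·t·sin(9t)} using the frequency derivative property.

L{sin(9t)} = 9/(s² + 81). By L{t·f(t)} = -F'(s): -d/ds[9/(s² + 81)] = -(9)·(-2s)/(s² + 81)² = 18s/(s² + 81)². Then L{8·t·sin(9t)} = 8·18s/(s² + 81)² = 144s/(s² + 81)²

Final answer: 144s/(s² + 81)²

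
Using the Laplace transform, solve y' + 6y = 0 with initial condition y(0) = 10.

L{y'} + 6L{y} = 0. sY - 10 + 6Y = 0. Y(s+6) = 10. Y = 10/(s+6)

Final answer: y(t) = 10e^(-6t)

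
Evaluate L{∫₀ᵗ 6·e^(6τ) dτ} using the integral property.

L{∫₀ᵗ f(τ)dτ} = F(s)/s with F(s) = 6/(s-6), so L{∫₀ᵗ 6·e^(6τ) dτ} = 6/(s(s-6))

Final answer: 6/(s(s-6))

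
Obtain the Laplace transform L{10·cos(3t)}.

L{cos(ωt)} = s/(s² + ω²), so L{cos(3t)} = s/(s² + 9). Then L{10·cos(3t)} = 10·s/(s² + 9) = 10s/(s² + 9)

Final answer: 10s/(s² + 9)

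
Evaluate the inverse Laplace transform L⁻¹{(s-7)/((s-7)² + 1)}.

Using frequency shift, L⁻¹{(s-7)/((s-7)² + 1)} = e^(7t)·cos(t)

Final answer: e^(7t)·cos(t)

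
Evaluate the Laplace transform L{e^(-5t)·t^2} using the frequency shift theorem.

L{e^(at)·t^n} = n!/(s-a)^(n+1), so L{e^(-5t)·t^2} = 2/(s+5)^3

Final answer: 2/(s+5)^3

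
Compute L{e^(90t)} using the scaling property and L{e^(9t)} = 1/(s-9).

Using L{f(at)} = (1/a)F(s/a) with a=10 and f(t) = e^(9t): L{e^(90t)} = (1/10) · 1/((s/10)-9) = (1/10) · 10/(s-90) = 1/(s-90)

Final answer: 1/(s-90)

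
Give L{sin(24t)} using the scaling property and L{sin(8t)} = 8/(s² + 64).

Using L{f(at)} = (1/a)F(s/a) with a=3: L{sin(24t)} = (1/3) · 8/((s/3)² + 64) = (1/3) · 8·9/(s² + 576) = 24/(s² + 576)

Final answer: 24/(s² + 576)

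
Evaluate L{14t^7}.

L{t^n} = n!/s^(n+1). So L{14t^7} = 14·7!/s^8 = 70560/s^8

Final answer: 70560/s^8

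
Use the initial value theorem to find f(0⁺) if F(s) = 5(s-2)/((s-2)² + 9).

f(0⁺) = lim_{s→∞} sF(s) = lim_{s→∞} 5s(s-2)/((s-2)² + 9) = 5

Final answer: 5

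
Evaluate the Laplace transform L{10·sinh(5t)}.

L{sinh(ωt)} = ω/(s² - ω²), so L{sinh(5t)} = 5/(s² - 25). Then L{10·sinh(5t)} = 10·5/(s² - 25) = 50/(s² - 25)

Final answer: 50/(s² - 25)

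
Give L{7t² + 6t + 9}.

L{7t² + 6t + 9} = 7·2/s³ + 6/s² + 9/s = 14/s³ + 6/s² + 9/s

Final answer: 14/s³ + 6/s² + 9/s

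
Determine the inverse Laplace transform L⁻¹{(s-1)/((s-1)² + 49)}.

Using frequency shift, L⁻¹{(s-1)/((s-1)² + 49)} = e^t·cos(7t)

Final answer: e^t·cos(7t)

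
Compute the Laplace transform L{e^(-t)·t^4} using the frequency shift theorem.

L{e^(at)·t^n} = n!/(s-a)^(n+1), so L{e^(-t)·t^4} = 24/(s+1)^5

Final answer: 24/(s+1)^5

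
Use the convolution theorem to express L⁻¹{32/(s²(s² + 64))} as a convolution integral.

32/(s²(s² + 64)) = (1/s²)·(32/(s² + 64)) = L{t}·L{4·sin(8t)}. So f(t) = t*(4·sin(8t)) = ∫₀ᵗ 4τ·sin(8(t-τ)) dτ

Final answer: ∫₀ᵗ 4τ·sin(8(t-τ)) dτ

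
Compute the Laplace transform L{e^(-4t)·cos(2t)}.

L{e^(at)·cos(ωt)} = (s-a)/((s-a)² + ω²), so L{e^(-4t)·cos(2t)} = (s+4)/((s+4)² + 4)

Final answer: (s+4)/((s+4)² + 4)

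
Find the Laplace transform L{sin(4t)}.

L{sin(ωt)} = ω/(s² + ω²), so L{sin(4t)} = 4/(s² + 16)

Final answer: 4/(s² + 16)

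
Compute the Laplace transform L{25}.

L{25} = 25 · L{1} = 25/s

Final answer: 25/s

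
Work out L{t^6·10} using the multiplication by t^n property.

L{10} = 10/s. d^1/ds^1[1/s] = -1/s². d^2/ds^2[1/s] = 2/s^3. d^3/ds^3[1/s] = -6/s^4. d^4/ds^4[1/s] = 24/s^5. d^5/ds^5[1/s] = -120/s^6. d^6/ds^6[1/s] = 720/s^7. So L{t^6} = (-1)^{6}·720/s^7 = 720/s^7. Then L{t^6·10} = 10·720/s^7 = 7200/s^7

Final answer: 7200/s^7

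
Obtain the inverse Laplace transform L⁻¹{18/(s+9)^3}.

L⁻¹{n!/(s-a)^(n+1)} = t^n·e^(at) with n=2, a=-9. So L⁻¹{2/(s+9)^3} = t^2·e^(-9t), and L⁻¹{18/(s+9)^3} = (18/2)·t^2·e^(-9t) = 9·t^2·e^(-9t)

Final answer: 9·t^2·e^(-9t)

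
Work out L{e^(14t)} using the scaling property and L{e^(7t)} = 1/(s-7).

Using L{f(at)} = (1/a)F(s/a) with a=2 and f(t) = e^(7t): L{e^(14t)} = (1/2) · 1/((s/2)-7) = (1/2) · 2/(s-14) = 1/(s-14)

Final answer: 1/(s-14)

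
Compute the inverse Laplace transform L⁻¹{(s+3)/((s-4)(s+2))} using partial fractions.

Using partial fractions, f(t) = (7e^(4t) - e^(-2t))/6

Final answer: (7e^(4t) - e^(-2t))/6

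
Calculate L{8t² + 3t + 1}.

L{8t² + 3t + 1} = 8·2/s³ + 3/s² + 1/s = 16/s³ + 3/s² + 1/s

Final answer: 16/s³ + 3/s² + 1/s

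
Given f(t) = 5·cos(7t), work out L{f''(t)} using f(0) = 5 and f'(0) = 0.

F(s) = 5s/(s² + 49). L{f''(t)} = s²F(s) - sf(0) - f'(0) = 5s³/(s² + 49) - 5s = (5s³ - 5s(s² + 49))/(s² + 49) = -245s/(s² + 49)

Final answer: -245s/(s² + 49)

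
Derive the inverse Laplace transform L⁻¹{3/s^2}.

L⁻¹{n!/s^(n+1)} = t^n with n=1. So L⁻¹{1/s^2} = t, and L⁻¹{3/s^2} = (3/1)·t = 3·t

Final answer: 3·t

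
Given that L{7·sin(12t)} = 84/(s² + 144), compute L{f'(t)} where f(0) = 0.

L{f'(t)} = s·F(s) - f(0) = s·84/(s² + 144) - 0 = 84s/(s² + 144)

Final answer: 84s/(s² + 144)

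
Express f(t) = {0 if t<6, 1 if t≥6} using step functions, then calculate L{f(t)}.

f(t) = u(t-6). L{u(t-6)} = e^(-6s)/s, so L{f(t)} = e^(-6s)/s

Final answer: e^(-6s)/s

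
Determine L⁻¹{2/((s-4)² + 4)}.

Form: b/((s-a)² + b²) → e^(at)sin(bt). With a=4, b=2

Final answer: e^(4t)·sin(2t)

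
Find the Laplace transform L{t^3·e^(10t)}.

L{t^n·e^(at)} = n!/(s-a)^(n+1), so L{t^3·e^(10t)} = 6/(s-10)^4

Final answer: 6/(s-10)^4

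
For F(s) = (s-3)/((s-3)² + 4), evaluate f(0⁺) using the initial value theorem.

f(0⁺) = lim_{s→∞} sF(s) = lim_{s→∞} s(s-3)/((s-3)² + 4) = 1

Final answer: 1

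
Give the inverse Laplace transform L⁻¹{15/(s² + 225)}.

L⁻¹{15/(s² + 225)} = sin(15t)

Final answer: sin(15t)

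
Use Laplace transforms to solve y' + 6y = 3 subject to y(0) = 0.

sY + 6Y = 3/s. Y = 3/(s(s+6)). Partial fractions: Y = 1/2/s - 1/2/(s+6)

Final answer: y(t) = 1/2(1 - e^(-6t))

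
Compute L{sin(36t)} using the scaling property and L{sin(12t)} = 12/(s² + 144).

Using L{f(at)} = (1/a)F(s/a) with a=3: L{sin(36t)} = (1/3) · 12/((s/3)² + 144) = (1/3) · 12·9/(s² + 1296) = 36/(s² + 1296)

Final answer: 36/(s² + 1296)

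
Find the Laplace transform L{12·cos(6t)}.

L{cos(ωt)} = s/(s² + ω²), so L{cos(6t)} = s/(s² + 36). Then L{12·cos(6t)} = 12·s/(s² + 36) = 12s/(s² + 36)

Final answer: 12s/(s² + 36)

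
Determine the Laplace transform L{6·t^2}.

L{t^n} = n!/s^(n+1), so L{t^2} = 2/s^3. Then L{6·t^2} = 6·2/s^3 = 12/s^3

Final answer: 12/s^3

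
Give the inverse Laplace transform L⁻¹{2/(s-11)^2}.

L⁻¹{n!/(s-a)^(n+1)} = t^n·e^(at) with n=1, a=11. So L⁻¹{1/(s-11)^2} = t·e^(11t), and L⁻¹{2/(s-11)^2} = (2/1)·t·e^(11t) = 2·t·e^(11t)

Final answer: 2·t·e^(11t)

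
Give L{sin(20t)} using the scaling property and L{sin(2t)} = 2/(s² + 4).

Using L{f(at)} = (1/a)F(s/a) with a=10: L{sin(20t)} = (1/10) · 2/((s/10)² + 4) = (1/10) · 2·100/(s² + 400) = 20/(s² + 400)

Final answer: 20/(s² + 400)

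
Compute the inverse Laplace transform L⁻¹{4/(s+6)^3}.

L⁻¹{n!/(s-a)^(n+1)} = t^n·e^(at) with n=2, a=-6. So L⁻¹{2/(s+6)^3} = t^2·e^(-6t), and L⁻¹{4/(s+6)^3} = (4/2)·t^2·e^(-6t) = 2·t^2·e^(-6t)

Final answer: 2·t^2·e^(-6t)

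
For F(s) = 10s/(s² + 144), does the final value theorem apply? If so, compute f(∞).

The final value theorem requires all poles of sF(s) in the left half-plane. sF(s) = 10s²/(s² + 144) has poles at s = ±12i (imaginary axis). Theorem does NOT apply (oscillatory system).

Final answer: Not applicable (oscillatory)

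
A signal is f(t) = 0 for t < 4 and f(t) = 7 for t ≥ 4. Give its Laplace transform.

f(t) = 7·u(t-4). L{u(t-4)} = e^(-4s)/s, so L{f(t)} = 7·e^(-4s)/s

Final answer: 7·e^(-4s)/s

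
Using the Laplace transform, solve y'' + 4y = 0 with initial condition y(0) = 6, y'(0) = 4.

L{y''} + 4L{y} = 0. s²Y - 6s - 4 + 4Y = 0. Y(s² + 4) = 6s + 4. Y = (6s + 4)/(s² + 4). Inverting: y(t) = 6cos(2t) + 2sin(2t)

Final answer: y(t) = 6cos(2t) + 2sin(2t)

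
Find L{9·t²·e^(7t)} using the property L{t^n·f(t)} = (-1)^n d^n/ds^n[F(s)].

L{e^(7t)} = 1/(s-7). d/ds[1/(s-7)] = -1/(s-7)². d²/ds²[1/(s-7)] = 2/(s-7)³. So L{t²·e^(7t)} = (-1)² · 2/(s-7)³ = 2/(s-7)³. Then L{9·t²·e^(7t)} = 9·2/(s-7)³ = 18/(s-7)³

Final answer: 18/(s-7)³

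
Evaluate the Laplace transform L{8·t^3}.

L{t^n} = n!/s^(n+1), so L{t^3} = 6/s^4. Then L{8·t^3} = 8·6/s^4 = 48/s^4

Final answer: 48/s^4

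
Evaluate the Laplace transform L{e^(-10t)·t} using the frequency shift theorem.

L{e^(at)·t^n} = n!/(s-a)^(n+1), so L{e^(-10t)·t} = 1/(s+10)^2

Final answer: 1/(s+10)^2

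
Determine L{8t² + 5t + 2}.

L{8t² + 5t + 2} = 8·2/s³ + 5/s² + 2/s = 16/s³ + 5/s² + 2/s

Final answer: 16/s³ + 5/s² + 2/s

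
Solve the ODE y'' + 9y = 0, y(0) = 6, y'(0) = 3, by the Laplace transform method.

L{y''} + 9L{y} = 0. s²Y - 6s - 3 + 9Y = 0. Y(s² + 9) = 6s + 3. Y = (6s + 3)/(s² + 9). Inverting: y(t) = 6cos(3t) + sin(3t)

Final answer: y(t) = 6cos(3t) + sin(3t)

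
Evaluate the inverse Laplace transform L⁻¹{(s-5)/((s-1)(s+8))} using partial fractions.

Using partial fractions, f(t) = (-4e^t + 13e^(-8t))/9

Final answer: (-4e^t + 13e^(-8t))/9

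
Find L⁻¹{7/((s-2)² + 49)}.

Form: b/((s-a)² + b²) → e^(at)sin(bt). With a=2, b=7

Final answer: e^(2t)·sin(7t)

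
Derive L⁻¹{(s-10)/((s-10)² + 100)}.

Using frequency shift: L⁻¹{(s-a)/((s-a)² + b²)} = e^(at)cos(bt). Here a=10, b=10

Final answer: e^(10t)·cos(10t)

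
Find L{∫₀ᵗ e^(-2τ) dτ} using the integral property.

L{∫₀ᵗ f(τ)dτ} = F(s)/s with F(s) = 1/(s+2), so L{∫₀ᵗ e^(-2τ) dτ} = 1/(s(s+2))

Final answer: 1/(s(s+2))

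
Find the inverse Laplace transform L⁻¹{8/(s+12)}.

L⁻¹{1/(s-a)} = e^(at), so L⁻¹{1/(s+12)} = e^(-12t), and L⁻¹{8/(s+12)} = 8·e^(-12t)

Final answer: 8·e^(-12t)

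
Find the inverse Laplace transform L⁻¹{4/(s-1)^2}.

L⁻¹{n!/(s-a)^(n+1)} = t^n·e^(at) with n=1, a=1. So L⁻¹{1/(s-1)^2} = t·e^t, and L⁻¹{4/(s-1)^2} = (4/1)·t·e^t = 4·t·e^t

Final answer: 4·t·e^t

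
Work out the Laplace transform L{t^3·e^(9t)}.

L{t^n·e^(at)} = n!/(s-a)^(n+1), so L{t^3·e^(9t)} = 6/(s-9)^4

Final answer: 6/(s-9)^4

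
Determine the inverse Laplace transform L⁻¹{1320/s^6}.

L⁻¹{n!/s^(n+1)} = t^n with n=5. So L⁻¹{120/s^6} = t^5, and L⁻¹{1320/s^6} = (1320/120)·t^5 = 11·t^5

Final answer: 11·t^5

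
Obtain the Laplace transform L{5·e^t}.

L{e^(at)} = 1/(s-a), so L{e^t} = 1/(s-1). Then L{5·e^t} = 5/(s-1)

Final answer: 5/(s-1)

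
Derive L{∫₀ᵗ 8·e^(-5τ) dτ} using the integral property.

L{∫₀ᵗ f(τ)dτ} = F(s)/s with F(s) = 8/(s+5), so L{∫₀ᵗ 8·e^(-5τ) dτ} = 8/(s(s+5))

Final answer: 8/(s(s+5))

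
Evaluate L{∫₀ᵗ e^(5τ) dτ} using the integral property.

L{∫₀ᵗ f(τ)dτ} = F(s)/s with F(s) = 1/(s-5), so L{∫₀ᵗ e^(5τ) dτ} = 1/(s(s-5))

Final answer: 1/(s(s-5))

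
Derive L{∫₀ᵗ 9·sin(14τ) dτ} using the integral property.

L{∫₀ᵗ f(τ)dτ} = F(s)/s with F(s) = 126/(s² + 196), so the result is (126/(s² + 196))/s = 126/(s(s² + 196))

Final answer: 126/(s(s² + 196))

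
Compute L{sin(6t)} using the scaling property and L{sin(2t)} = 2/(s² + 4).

Using L{f(at)} = (1/a)F(s/a) with a=3: L{sin(6t)} = (1/3) · 2/((s/3)² + 4) = (1/3) · 2·9/(s² + 36) = 6/(s² + 36)

Final answer: 6/(s² + 36)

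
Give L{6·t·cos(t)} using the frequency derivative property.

L{cos(t)} = s/(s² + 1). Derivative: d/ds[s/(s² + 1)] = [(s² + 1) - s·2s]/(s² + 1)² = (1 - s²)/(s² + 1)². So L{t·cos(t)} = -F'(s) = (s² - 1)/(s² + 1)². Then L{6·t·cos(t)} = 6·(s² - 1)/(s² + 1)²

Final answer: 6·(s² - 1)/(s² + 1)²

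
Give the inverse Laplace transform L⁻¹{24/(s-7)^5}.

L⁻¹{n!/(s-a)^(n+1)} = t^n·e^(at) with n=4, a=7. So L⁻¹{24/(s-7)^5} = t^4·e^(7t)

Final answer: t^4·e^(7t)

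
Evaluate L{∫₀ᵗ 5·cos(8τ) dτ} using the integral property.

L{∫₀ᵗ f(τ)dτ} = F(s)/s with F(s) = 5s/(s² + 64), so the result is (5s/(s² + 64))/s = 5/(s² + 64)

Final answer: 5/(s² + 64)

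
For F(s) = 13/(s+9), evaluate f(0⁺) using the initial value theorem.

f(0⁺) = lim_{s→∞} s·13/(s+9) = lim_{s→∞} 13s/(s+9) = 13

Final answer: 13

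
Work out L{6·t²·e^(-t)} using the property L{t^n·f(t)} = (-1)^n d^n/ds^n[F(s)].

L{e^(-t)} = 1/(s+1). d/ds[1/(s+1)] = -1/(s+1)². d²/ds²[1/(s+1)] = 2/(s+1)³. So L{t²·e^(-t)} = (-1)² · 2/(s+1)³ = 2/(s+1)³. Then L{6·t²·e^(-t)} = 6·2/(s+1)³ = 12/(s+1)³

Final answer: 12/(s+1)³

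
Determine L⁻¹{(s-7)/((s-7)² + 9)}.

Using frequency shift: L⁻¹{(s-a)/((s-a)² + b²)} = e^(at)cos(bt). Here a=7, b=3

Final answer: e^(7t)·cos(3t)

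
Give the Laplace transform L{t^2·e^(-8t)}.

L{t^n·e^(at)} = n!/(s-a)^(n+1), so L{t^2·e^(-8t)} = 2/(s+8)^3

Final answer: 2/(s+8)^3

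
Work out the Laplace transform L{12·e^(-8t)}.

L{e^(at)} = 1/(s-a), so L{e^(-8t)} = 1/(s+8). Then L{12·e^(-8t)} = 12/(s+8)

Final answer: 12/(s+8)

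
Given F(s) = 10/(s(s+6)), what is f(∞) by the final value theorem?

f(∞) = lim_{s→0} s·10/(s(s+6)) = lim_{s→0} 10/(s+6) = 10/6 = 5/3

Final answer: 5/3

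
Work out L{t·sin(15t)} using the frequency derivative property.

L{sin(15t)} = 15/(s² + 225). By L{t·f(t)} = -F'(s): -d/ds[15/(s² + 225)] = -(15)·(-2s)/(s² + 225)² = 30s/(s² + 225)²

Final answer: 30s/(s² + 225)²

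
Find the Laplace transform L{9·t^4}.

L{t^n} = n!/s^(n+1), so L{t^4} = 24/s^5. Then L{9·t^4} = 9·24/s^5 = 216/s^5

Final answer: 216/s^5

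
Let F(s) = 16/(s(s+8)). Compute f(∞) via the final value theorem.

f(∞) = lim_{s→0} s·16/(s(s+8)) = lim_{s→0} 16/(s+8) = 16/8 = 2

Final answer: 2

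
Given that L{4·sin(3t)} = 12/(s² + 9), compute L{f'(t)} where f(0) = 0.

L{f'(t)} = s·F(s) - f(0) = s·12/(s² + 9) - 0 = 12s/(s² + 9)

Final answer: 12s/(s² + 9)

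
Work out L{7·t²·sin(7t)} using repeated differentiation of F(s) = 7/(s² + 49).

F(s) = 7/(s² + 49). F'(s) = -14s/(s² + 49)². F''(s) = -14(49 - 3s²)/(s² + 49)³ = (42s² - 686)/(s² + 49)³. So L{t²·sin(7t)} = (-1)² F''(s) = (42s² - 686)/(s² + 49)³. Then L{7·t²·sin(7t)} = 7·(42s² - 686)/(s² + 49)³ = (294s² - 4802)/(s² + 49)³

Final answer: (294s² - 4802)/(s² + 49)³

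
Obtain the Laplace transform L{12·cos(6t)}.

L{cos(ωt)} = s/(s² + ω²), so L{cos(6t)} = s/(s² + 36). Then L{12·cos(6t)} = 12·s/(s² + 36) = 12s/(s² + 36)

Final answer: 12s/(s² + 36)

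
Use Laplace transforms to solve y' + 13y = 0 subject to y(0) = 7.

L{y'} + 13L{y} = 0. sY - 7 + 13Y = 0. Y(s+13) = 7. Y = 7/(s+13)

Final answer: y(t) = 7e^(-13t)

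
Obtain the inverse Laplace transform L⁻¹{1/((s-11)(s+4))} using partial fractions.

Decompose: A/(s-11) + B/(s+4). A = 1/15, B = -1/15. f(t) = (e^(11t) - e^(-4t))/15

Final answer: (e^(11t) - e^(-4t))/15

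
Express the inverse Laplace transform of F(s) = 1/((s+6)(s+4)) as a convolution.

1/((s+6)(s+4)) = (1/(s+6))·(1/(s+4)) = L{e^(-6t)}·L{e^(-4t)}. So f(t) = e^(-6t)*e^(-4t) = ∫₀ᵗ e^(-6τ)·e^(-4(t-τ)) dτ

Final answer: ∫₀ᵗ e^(-6τ)·e^(-4(t-τ)) dτ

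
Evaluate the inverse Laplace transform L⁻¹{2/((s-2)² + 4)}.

Using frequency shift, L⁻¹{2/((s-2)² + 4)} = e^(2t)·sin(2t)

Final answer: e^(2t)·sin(2t)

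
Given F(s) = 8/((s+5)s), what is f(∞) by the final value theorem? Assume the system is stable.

f(∞) = lim_{s→0} sF(s) = lim_{s→0} 8/(s+5) = 8/5

Final answer: 8/5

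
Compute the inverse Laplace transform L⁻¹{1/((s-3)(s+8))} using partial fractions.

Decompose: A/(s-3) + B/(s+8). A = 1/11, B = -1/11. f(t) = (e^(3t) - e^(-8t))/11

Final answer: (e^(3t) - e^(-8t))/11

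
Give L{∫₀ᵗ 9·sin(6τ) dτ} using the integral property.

L{∫₀ᵗ f(τ)dτ} = F(s)/s with F(s) = 54/(s² + 36), so the result is (54/(s² + 36))/s = 54/(s(s² + 36))

Final answer: 54/(s(s² + 36))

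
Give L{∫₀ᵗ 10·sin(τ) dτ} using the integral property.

L{∫₀ᵗ f(τ)dτ} = F(s)/s with F(s) = 10/(s² + 1), so the result is (10/(s² + 1))/s = 10/(s(s² + 1))

Final answer: 10/(s(s² + 1))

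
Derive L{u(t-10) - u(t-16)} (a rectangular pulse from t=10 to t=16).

L{u(t-a)} = e^(-as)/s. L{u(t-10) - u(t-16)} = (e^(-10s) - e^(-16s))/s

Final answer: (e^(-10s) - e^(-16s))/s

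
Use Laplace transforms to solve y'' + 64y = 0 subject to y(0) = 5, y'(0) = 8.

L{y''} + 64L{y} = 0. s²Y - 5s - 8 + 64Y = 0. Y(s² + 64) = 5s + 8. Y = (5s + 8)/(s² + 64). Inverting: y(t) = 5cos(8t) + sin(8t)

Final answer: y(t) = 5cos(8t) + sin(8t)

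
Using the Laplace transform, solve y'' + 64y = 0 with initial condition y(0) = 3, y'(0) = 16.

L{y''} + 64L{y} = 0. s²Y - 3s - 16 + 64Y = 0. Y(s² + 64) = 3s + 16. Y = (3s + 16)/(s² + 64). Inverting: y(t) = 3cos(8t) + 2sin(8t)

Final answer: y(t) = 3cos(8t) + 2sin(8t)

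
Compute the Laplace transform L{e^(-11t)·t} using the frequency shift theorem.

L{e^(at)·t^n} = n!/(s-a)^(n+1), so L{e^(-11t)·t} = 1/(s+11)^2

Final answer: 1/(s+11)^2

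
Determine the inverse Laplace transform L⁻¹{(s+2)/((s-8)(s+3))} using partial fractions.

Using partial fractions, f(t) = (10e^(8t) + e^(-3t))/11

Final answer: (10e^(8t) + e^(-3t))/11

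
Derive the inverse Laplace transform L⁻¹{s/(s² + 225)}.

L⁻¹{s/(s² + 225)} = cos(15t)

Final answer: cos(15t)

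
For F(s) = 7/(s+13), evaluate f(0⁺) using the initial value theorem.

f(0⁺) = lim_{s→∞} s·7/(s+13) = lim_{s→∞} 7s/(s+13) = 7

Final answer: 7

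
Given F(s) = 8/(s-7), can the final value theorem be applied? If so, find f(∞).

sF(s) = 8s/(s-7) has a pole at s = 7 in the right half-plane. Theorem does NOT apply (unstable system; f(t) = 8·e^(7t) grows without bound).

Final answer: Not applicable (unstable)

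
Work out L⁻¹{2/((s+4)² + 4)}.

Form: b/((s-a)² + b²) → e^(at)sin(bt). With a=-4, b=2

Final answer: e^(-4t)·sin(2t)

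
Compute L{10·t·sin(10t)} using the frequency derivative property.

L{sin(10t)} = 10/(s² + 100). By L{t·f(t)} = -F'(s): -d/ds[10/(s² + 100)] = -(10)·(-2s)/(s² + 100)² = 20s/(s² + 100)². Then L{10·t·sin(10t)} = 10·20s/(s² + 100)² = 200s/(s² + 100)²

Final answer: 200s/(s² + 100)²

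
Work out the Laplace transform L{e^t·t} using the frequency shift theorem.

L{e^(at)·t^n} = n!/(s-a)^(n+1), so L{e^t·t} = 1/(s-1)^2

Final answer: 1/(s-1)^2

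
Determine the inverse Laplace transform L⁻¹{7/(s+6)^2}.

L⁻¹{n!/(s-a)^(n+1)} = t^n·e^(at) with n=1, a=-6. So L⁻¹{1/(s+6)^2} = t·e^(-6t), and L⁻¹{7/(s+6)^2} = (7/1)·t·e^(-6t) = 7·t·e^(-6t)

Final answer: 7·t·e^(-6t)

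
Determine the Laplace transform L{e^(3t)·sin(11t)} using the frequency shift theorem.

Frequency shift: L{e^(at)f(t)} = F(s-a). L{e^(3t)·sin(11t)} = 11/((s-3)² + 121)

Final answer: 11/((s-3)² + 121)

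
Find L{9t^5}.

L{t^n} = n!/s^(n+1). So L{9t^5} = 9·5!/s^6 = 1080/s^6

Final answer: 1080/s^6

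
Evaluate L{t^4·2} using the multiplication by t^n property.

L{2} = 2/s. d^1/ds^1[1/s] = -1/s². d^2/ds^2[1/s] = 2/s^3. d^3/ds^3[1/s] = -6/s^4. d^4/ds^4[1/s] = 24/s^5. So L{t^4} = (-1)^{4}·24/s^5 = 24/s^5. Then L{t^4·2} = 2·24/s^5 = 48/s^5

Final answer: 48/s^5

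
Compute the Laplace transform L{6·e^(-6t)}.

L{e^(at)} = 1/(s-a), so L{e^(-6t)} = 1/(s+6). Then L{6·e^(-6t)} = 6/(s+6)

Final answer: 6/(s+6)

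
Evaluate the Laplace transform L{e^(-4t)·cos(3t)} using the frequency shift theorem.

Frequency shift: L{e^(at)f(t)} = F(s-a). L{e^(-4t)·cos(3t)} = (s+4)/((s+4)² + 9)

Final answer: (s+4)/((s+4)² + 9)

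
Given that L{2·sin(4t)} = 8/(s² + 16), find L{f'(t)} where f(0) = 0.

L{f'(t)} = s·F(s) - f(0) = s·8/(s² + 16) - 0 = 8s/(s² + 16)

Final answer: 8s/(s² + 16)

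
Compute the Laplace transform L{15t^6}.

L{15t^6} = 15 · L{t^6} = 15 · 720/s^7 = 10800/s^7

Final answer: 10800/s^7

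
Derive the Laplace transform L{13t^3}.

L{13t^3} = 13 · L{t^3} = 13 · 6/s^4 = 78/s^4

Final answer: 78/s^4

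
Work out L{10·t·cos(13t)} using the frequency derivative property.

L{cos(13t)} = s/(s² + 169). Derivative: d/ds[s/(s² + 169)] = [(s² + 169) - s·2s]/(s² + 169)² = (169 - s²)/(s² + 169)². So L{t·cos(13t)} = -F'(s) = (s² - 169)/(s² + 169)². Then L{10·t·cos(13t)} = 10·(s² - 169)/(s² + 169)²

Final answer: 10·(s² - 169)/(s² + 169)²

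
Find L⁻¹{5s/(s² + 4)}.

This is the form c·s/(s² + a²) with a = 2, c = 5. L⁻¹ = 5·cos(2t)

Final answer: 5·cos(2t)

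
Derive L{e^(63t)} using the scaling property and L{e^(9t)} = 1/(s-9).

Using L{f(at)} = (1/a)F(s/a) with a=7 and f(t) = e^(9t): L{e^(63t)} = (1/7) · 1/((s/7)-9) = (1/7) · 7/(s-63) = 1/(s-63)

Final answer: 1/(s-63)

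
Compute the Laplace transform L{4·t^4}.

L{t^n} = n!/s^(n+1), so L{t^4} = 24/s^5. Then L{4·t^4} = 4·24/s^5 = 96/s^5

Final answer: 96/s^5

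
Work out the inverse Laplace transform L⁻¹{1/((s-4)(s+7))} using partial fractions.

Decompose: A/(s-4) + B/(s+7). A = 1/11, B = -1/11. f(t) = (e^(4t) - e^(-7t))/11

Final answer: (e^(4t) - e^(-7t))/11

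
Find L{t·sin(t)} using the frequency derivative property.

L{sin(t)} = 1/(s² + 1). By L{t·f(t)} = -F'(s): -d/ds[1/(s² + 1)] = -(1)·(-2s)/(s² + 1)² = 2s/(s² + 1)²

Final answer: 2s/(s² + 1)²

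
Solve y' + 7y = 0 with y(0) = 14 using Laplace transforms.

L{y'} + 7L{y} = 0. sY - 14 + 7Y = 0. Y(s+7) = 14. Y = 14/(s+7)

Final answer: y(t) = 14e^(-7t)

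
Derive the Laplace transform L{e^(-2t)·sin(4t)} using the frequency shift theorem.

Frequency shift: L{e^(at)f(t)} = F(s-a). L{e^(-2t)·sin(4t)} = 4/((s+2)² + 16)

Final answer: 4/((s+2)² + 16)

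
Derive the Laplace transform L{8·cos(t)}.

L{cos(ωt)} = s/(s² + ω²), so L{cos(t)} = s/(s² + 1). Then L{8·cos(t)} = 8·s/(s² + 1) = 8s/(s² + 1)

Final answer: 8s/(s² + 1)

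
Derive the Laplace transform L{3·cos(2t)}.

L{cos(ωt)} = s/(s² + ω²), so L{cos(2t)} = s/(s² + 4). Then L{3·cos(2t)} = 3·s/(s² + 4) = 3s/(s² + 4)

Final answer: 3s/(s² + 4)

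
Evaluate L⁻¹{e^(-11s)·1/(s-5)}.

L⁻¹{1/(s-5)} = e^(5t). By the time shift theorem, L⁻¹{e^(-as)F(s)} = u(t-a)f(t-a) with a=11, so L⁻¹{e^(-11s)·1/(s-5)} = u(t-11)·e^(5(t-11))

Final answer: u(t-11)·e^(5(t-11))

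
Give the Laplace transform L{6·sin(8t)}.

L{sin(ωt)} = ω/(s² + ω²), so L{sin(8t)} = 8/(s² + 64). Then L{6·sin(8t)} = 6·8/(s² + 64) = 48/(s² + 64)

Final answer: 48/(s² + 64)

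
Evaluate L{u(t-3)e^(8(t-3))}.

u(t-a)f(t-a) with f(t)=e^(8t). L{e^(8t)} = 1/(s-8). By time shift: e^(-3s)/(s-8)

Final answer: e^(-3s)/(s-8)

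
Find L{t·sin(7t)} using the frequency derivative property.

L{sin(7t)} = 7/(s² + 49). By L{t·f(t)} = -F'(s): -d/ds[7/(s² + 49)] = -(7)·(-2s)/(s² + 49)² = 14s/(s² + 49)²

Final answer: 14s/(s² + 49)²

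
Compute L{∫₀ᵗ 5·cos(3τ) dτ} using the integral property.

L{∫₀ᵗ f(τ)dτ} = F(s)/s with F(s) = 5s/(s² + 9), so the result is (5s/(s² + 9))/s = 5/(s² + 9)

Final answer: 5/(s² + 9)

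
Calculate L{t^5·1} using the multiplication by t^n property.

L{1} = 1/s. d^1/ds^1[1/s] = -1/s². d^2/ds^2[1/s] = 2/s^3. d^3/ds^3[1/s] = -6/s^4. d^4/ds^4[1/s] = 24/s^5. d^5/ds^5[1/s] = -120/s^6. So L{t^5} = (-1)^{5}·-120/s^6 = 120/s^6

Final answer: 120/s^6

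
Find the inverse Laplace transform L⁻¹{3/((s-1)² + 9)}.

Using frequency shift, L⁻¹{3/((s-1)² + 9)} = e^t·sin(3t)

Final answer: e^t·sin(3t)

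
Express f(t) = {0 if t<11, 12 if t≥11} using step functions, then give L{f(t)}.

f(t) = 12·u(t-11). L{u(t-11)} = e^(-11s)/s, so L{f(t)} = 12·e^(-11s)/s

Final answer: 12·e^(-11s)/s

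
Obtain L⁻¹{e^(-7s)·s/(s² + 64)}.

L⁻¹{s/(s² + 64)} = cos(8t). By the time shift theorem, L⁻¹{e^(-as)F(s)} = u(t-a)f(t-a) with a=7, so L⁻¹{e^(-7s)·s/(s² + 64)} = u(t-7)·cos(8(t-7))

Final answer: u(t-7)·cos(8(t-7))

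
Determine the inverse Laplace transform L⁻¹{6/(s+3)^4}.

L⁻¹{n!/(s-a)^(n+1)} = t^n·e^(at), so L⁻¹{6/(s+3)^4} = t^3·e^(-3t)

Final answer: t^3·e^(-3t)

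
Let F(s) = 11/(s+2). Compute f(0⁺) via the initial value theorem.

f(0⁺) = lim_{s→∞} s·11/(s+2) = lim_{s→∞} 11s/(s+2) = 11

Final answer: 11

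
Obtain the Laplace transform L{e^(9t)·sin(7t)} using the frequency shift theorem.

Frequency shift: L{e^(at)f(t)} = F(s-a). L{e^(9t)·sin(7t)} = 7/((s-9)² + 49)

Final answer: 7/((s-9)² + 49)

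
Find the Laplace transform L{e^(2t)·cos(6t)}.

L{e^(at)·cos(ωt)} = (s-a)/((s-a)² + ω²), so L{e^(2t)·cos(6t)} = (s-2)/((s-2)² + 36)

Final answer: (s-2)/((s-2)² + 36)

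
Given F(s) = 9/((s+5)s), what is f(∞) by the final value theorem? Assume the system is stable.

f(∞) = lim_{s→0} sF(s) = lim_{s→0} 9/(s+5) = 9/5

Final answer: 9/5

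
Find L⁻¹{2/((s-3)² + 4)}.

Form: b/((s-a)² + b²) → e^(at)sin(bt). With a=3, b=2

Final answer: e^(3t)·sin(2t)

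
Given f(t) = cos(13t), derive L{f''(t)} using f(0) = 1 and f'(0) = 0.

F(s) = s/(s² + 169). L{f''(t)} = s²F(s) - sf(0) - f'(0) = s³/(s² + 169) - s = (s³ - s(s² + 169))/(s² + 169) = -169s/(s² + 169)

Final answer: -169s/(s² + 169)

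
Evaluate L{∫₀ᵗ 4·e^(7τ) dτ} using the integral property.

L{∫₀ᵗ f(τ)dτ} = F(s)/s with F(s) = 4/(s-7), so L{∫₀ᵗ 4·e^(7τ) dτ} = 4/(s(s-7))

Final answer: 4/(s(s-7))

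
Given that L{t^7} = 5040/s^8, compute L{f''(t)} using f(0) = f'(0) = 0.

L{f''(t)} = s²F(s) - sf(0) - f'(0) = s²·5040/s^8 - 0 - 0 = 5040/s^6

Final answer: 5040/s^6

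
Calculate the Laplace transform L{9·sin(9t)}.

L{sin(ωt)} = ω/(s² + ω²), so L{sin(9t)} = 9/(s² + 81). Then L{9·sin(9t)} = 9·9/(s² + 81) = 81/(s² + 81)

Final answer: 81/(s² + 81)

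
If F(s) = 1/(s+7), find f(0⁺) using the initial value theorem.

f(0⁺) = lim_{s→∞} s·1/(s+7) = lim_{s→∞} s/(s+7) = 1

Final answer: 1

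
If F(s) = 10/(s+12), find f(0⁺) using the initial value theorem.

f(0⁺) = lim_{s→∞} s·10/(s+12) = lim_{s→∞} 10s/(s+12) = 10

Final answer: 10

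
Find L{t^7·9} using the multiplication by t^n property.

L{9} = 9/s. d^1/ds^1[1/s] = -1/s². d^2/ds^2[1/s] = 2/s^3. d^3/ds^3[1/s] = -6/s^4. d^4/ds^4[1/s] = 24/s^5. d^5/ds^5[1/s] = -120/s^6. d^6/ds^6[1/s] = 720/s^7. d^7/ds^7[1/s] = -5040/s^8. So L{t^7} = (-1)^{7}·-5040/s^8 = 5040/s^8. Then L{t^7·9} = 9·5040/s^8 = 45360/s^8

Final answer: 45360/s^8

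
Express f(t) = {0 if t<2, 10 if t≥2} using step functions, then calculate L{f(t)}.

f(t) = 10·u(t-2). L{u(t-2)} = e^(-2s)/s, so L{f(t)} = 10·e^(-2s)/s

Final answer: 10·e^(-2s)/s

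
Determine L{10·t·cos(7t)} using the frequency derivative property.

L{cos(7t)} = s/(s² + 49). Derivative: d/ds[s/(s² + 49)] = [(s² + 49) - s·2s]/(s² + 49)² = (49 - s²)/(s² + 49)². So L{t·cos(7t)} = -F'(s) = (s² - 49)/(s² + 49)². Then L{10·t·cos(7t)} = 10·(s² - 49)/(s² + 49)²

Final answer: 10·(s² - 49)/(s² + 49)²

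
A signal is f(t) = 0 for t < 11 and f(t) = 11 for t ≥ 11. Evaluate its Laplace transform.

f(t) = 11·u(t-11). L{u(t-11)} = e^(-11s)/s, so L{f(t)} = 11·e^(-11s)/s

Final answer: 11·e^(-11s)/s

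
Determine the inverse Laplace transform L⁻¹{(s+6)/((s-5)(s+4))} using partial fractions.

Using partial fractions, f(t) = (11e^(5t) - 2e^(-4t))/9

Final answer: (11e^(5t) - 2e^(-4t))/9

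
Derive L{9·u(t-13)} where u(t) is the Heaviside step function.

L{u(t-a)} = e^(-as)/s. Here a=13, so L{u(t-13)} = e^(-13s)/s, and L{9·u(t-13)} = 9·e^(-13s)/s

Final answer: 9·e^(-13s)/s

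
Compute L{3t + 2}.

L{3t + 2} = 3·L{t} + 2·L{1} = 3/s² + 2/s

Final answer: 3/s² + 2/s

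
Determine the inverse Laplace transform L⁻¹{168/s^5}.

L⁻¹{n!/s^(n+1)} = t^n with n=4. So L⁻¹{24/s^5} = t^4, and L⁻¹{168/s^5} = (168/24)·t^4 = 7·t^4

Final answer: 7·t^4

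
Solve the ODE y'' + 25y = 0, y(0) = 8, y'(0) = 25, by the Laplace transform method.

L{y''} + 25L{y} = 0. s²Y - 8s - 25 + 25Y = 0. Y(s² + 25) = 8s + 25. Y = (8s + 25)/(s² + 25). Inverting: y(t) = 8cos(5t) + 5sin(5t)

Final answer: y(t) = 8cos(5t) + 5sin(5t)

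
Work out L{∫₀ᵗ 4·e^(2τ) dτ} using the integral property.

L{∫₀ᵗ f(τ)dτ} = F(s)/s with F(s) = 4/(s-2), so L{∫₀ᵗ 4·e^(2τ) dτ} = 4/(s(s-2))

Final answer: 4/(s(s-2))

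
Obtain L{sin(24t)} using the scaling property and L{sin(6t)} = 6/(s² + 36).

Using L{f(at)} = (1/a)F(s/a) with a=4: L{sin(24t)} = (1/4) · 6/((s/4)² + 36) = (1/4) · 6·16/(s² + 576) = 24/(s² + 576)

Final answer: 24/(s² + 576)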